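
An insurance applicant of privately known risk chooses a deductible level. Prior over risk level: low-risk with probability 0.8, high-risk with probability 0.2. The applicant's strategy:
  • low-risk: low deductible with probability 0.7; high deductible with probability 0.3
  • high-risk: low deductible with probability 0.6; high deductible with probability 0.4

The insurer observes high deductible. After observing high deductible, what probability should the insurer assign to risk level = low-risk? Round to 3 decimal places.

P(high deductible) = 0.8·0.3 + 0.2·0.4 = 0.32
P(low-risk | high deductible) = (0.8·0.3) / 0.32 = 0.24 / 0.32 = 0.75

0.750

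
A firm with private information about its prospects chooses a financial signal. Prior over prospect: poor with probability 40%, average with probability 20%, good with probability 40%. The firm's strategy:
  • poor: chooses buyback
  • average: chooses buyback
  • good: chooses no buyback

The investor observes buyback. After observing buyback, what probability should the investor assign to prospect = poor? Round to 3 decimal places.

P(buyback) = 0.4·1 + 0.2·1 + 0.4·0 = 0.6
P(poor | buyback) = (0.4·1) / 0.6 = 0.4 / 0.6 = 0.666667

0.667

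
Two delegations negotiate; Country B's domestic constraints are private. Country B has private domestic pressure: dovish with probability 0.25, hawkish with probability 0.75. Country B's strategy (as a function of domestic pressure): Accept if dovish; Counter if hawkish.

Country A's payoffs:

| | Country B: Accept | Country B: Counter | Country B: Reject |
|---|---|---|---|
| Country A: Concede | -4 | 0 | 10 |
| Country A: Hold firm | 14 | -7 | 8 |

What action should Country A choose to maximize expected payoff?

E[Concede] = 0.25·(-4) + 0.75·(0) = -1
E[Hold firm] = 0.25·(14) + 0.75·(-7) = -1.75
Best response: Concede (-1 is the largest).

Concede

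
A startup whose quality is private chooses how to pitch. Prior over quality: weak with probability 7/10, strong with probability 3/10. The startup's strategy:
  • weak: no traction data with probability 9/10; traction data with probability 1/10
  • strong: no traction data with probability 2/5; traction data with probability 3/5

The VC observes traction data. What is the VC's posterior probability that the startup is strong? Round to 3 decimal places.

P(traction data) = (7/10)·(1/10) + (3/10)·(3/5) = 1/4
P(strong | traction data) = ((3/10)·(3/5)) / (1/4) = (9/50) / (1/4) = 18/25

0.720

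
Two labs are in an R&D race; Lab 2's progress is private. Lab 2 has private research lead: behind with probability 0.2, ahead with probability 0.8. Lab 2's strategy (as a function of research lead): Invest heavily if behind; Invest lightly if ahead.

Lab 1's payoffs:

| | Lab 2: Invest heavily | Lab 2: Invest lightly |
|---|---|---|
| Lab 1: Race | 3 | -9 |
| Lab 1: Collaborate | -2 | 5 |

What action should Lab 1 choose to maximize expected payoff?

Collaborate

Compute Lab 1's expected payoff for each action, taking the expectation over Lab 2's type.
E[Race] = 0.2·(3) + 0.8·(-9) = -6.6
E[Collaborate] = 0.2·(-2) + 0.8·(5) = 3.6
Best response: Collaborate (3.6 is the largest).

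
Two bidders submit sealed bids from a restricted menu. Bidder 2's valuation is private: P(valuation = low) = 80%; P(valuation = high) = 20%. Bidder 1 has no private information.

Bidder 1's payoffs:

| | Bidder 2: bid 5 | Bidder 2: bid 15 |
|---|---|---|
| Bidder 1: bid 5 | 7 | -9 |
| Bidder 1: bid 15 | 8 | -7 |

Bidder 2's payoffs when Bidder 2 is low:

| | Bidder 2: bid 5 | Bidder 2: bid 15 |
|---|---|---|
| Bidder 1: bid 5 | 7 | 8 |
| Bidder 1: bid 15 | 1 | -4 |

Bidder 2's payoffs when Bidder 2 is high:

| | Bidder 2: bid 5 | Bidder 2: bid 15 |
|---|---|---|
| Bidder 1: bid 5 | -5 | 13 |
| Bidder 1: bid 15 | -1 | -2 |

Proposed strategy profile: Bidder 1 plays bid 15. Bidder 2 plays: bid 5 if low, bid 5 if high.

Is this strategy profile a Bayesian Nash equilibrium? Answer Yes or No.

Yes

Bidder 1 plays bid 15: E[bid 15] = 0.8·(8) + 0.2·(8) = 8; E[bid 5] = 7. Best-responding. ✓
Bidder 2 (valuation low), facing bid 15: bid 5 gives 1, bid 15 gives -4. Proposed bid 5 is best. ✓
Bidder 2 (valuation high), facing bid 15: bid 5 gives -1, bid 15 gives -2. Proposed bid 5 is best. ✓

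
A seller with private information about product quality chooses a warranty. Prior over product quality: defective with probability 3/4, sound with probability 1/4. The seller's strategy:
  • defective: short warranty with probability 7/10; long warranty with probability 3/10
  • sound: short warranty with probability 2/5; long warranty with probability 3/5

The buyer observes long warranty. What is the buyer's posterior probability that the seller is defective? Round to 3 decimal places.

P(long warranty) = (3/4)·(3/10) + (1/4)·(3/5) = 3/8
P(defective | long warranty) = ((3/4)·(3/10)) / (3/8) = (9/40) / (3/8) = 3/5

0.600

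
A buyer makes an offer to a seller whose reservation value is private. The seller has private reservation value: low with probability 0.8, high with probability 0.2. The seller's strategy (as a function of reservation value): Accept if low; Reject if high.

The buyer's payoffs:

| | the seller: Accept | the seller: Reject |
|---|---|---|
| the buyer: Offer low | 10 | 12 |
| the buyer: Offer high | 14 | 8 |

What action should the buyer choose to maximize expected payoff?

E[Offer low] = 0.8·(10) + 0.2·(12) = 10.4
E[Offer high] = 0.8·(14) + 0.2·(8) = 12.8
Best response: Offer high (12.8 is the largest).

Offer high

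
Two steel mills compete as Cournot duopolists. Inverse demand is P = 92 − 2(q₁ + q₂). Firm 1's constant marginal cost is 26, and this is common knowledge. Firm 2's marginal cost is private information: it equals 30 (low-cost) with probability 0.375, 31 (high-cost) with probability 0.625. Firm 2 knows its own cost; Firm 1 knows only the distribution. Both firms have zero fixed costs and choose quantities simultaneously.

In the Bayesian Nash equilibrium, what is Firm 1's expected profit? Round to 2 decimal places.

Type-c best response for Firm 2: q₂(c) = (92 − c)/4 − q₁/2.
Firm 1 maximizes expected profit; its first-order condition is 92 − 4q₁ − 2E[q₂] − 26 = 0.
Substituting E[q₂] and solving: E[c₂] = 30.625, so q₁ = (92 − 2·26 + 30.625)/6 = 11.7708.
E[P] = 92 − 2·(q₁ + E[q₂]) = 49.5417; Firm 1's expected profit = (E[P] − 26)·q₁ = (49.5417 − 26)·11.7708 = 277.105.

277.11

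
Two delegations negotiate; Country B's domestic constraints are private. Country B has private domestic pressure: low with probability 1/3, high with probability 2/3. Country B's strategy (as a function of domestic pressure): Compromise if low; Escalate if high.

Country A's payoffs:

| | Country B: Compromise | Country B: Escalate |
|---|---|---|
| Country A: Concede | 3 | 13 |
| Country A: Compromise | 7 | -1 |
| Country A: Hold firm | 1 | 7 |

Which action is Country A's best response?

Concede

E[Concede] = 1/3·(3) + 2/3·(13) = 29/3
E[Compromise] = 1/3·(7) + 2/3·(-1) = 5/3
E[Hold firm] = 1/3·(1) + 2/3·(7) = 5
Best response: Concede (29/3 is the largest).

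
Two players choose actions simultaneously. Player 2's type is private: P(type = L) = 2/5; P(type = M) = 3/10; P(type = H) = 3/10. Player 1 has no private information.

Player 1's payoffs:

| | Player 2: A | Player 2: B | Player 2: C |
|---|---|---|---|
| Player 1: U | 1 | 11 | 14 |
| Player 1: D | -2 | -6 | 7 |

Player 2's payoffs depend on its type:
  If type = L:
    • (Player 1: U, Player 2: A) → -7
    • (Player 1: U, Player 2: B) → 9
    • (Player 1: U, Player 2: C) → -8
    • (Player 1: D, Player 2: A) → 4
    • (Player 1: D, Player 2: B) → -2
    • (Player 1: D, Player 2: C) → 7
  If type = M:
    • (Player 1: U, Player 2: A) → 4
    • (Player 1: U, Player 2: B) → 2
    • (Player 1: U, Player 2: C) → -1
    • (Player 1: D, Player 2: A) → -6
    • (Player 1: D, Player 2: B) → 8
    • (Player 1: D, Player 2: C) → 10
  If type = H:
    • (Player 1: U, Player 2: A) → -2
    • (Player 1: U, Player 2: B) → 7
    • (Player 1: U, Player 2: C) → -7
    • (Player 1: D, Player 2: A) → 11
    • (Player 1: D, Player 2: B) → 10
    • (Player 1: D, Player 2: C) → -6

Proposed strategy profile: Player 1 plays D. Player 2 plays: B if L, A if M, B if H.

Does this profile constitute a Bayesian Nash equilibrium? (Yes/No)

Player 1 plays D: E[D] = 2/5·(-6) + 3/10·(-2) + 3/10·(-6) = -24/5; E[U] = 8. Not best-responding. ✗
Player 2 (type L), facing D: A gives 4, B gives -2, C gives 7. Proposed B is not best — profitable deviation exists. ✗
Player 2 (type M), facing D: A gives -6, B gives 8, C gives 10. Proposed A is not best — profitable deviation exists. ✗
Player 2 (type H), facing D: A gives 11, B gives 10, C gives -6. Proposed B is not best — profitable deviation exists. ✗

No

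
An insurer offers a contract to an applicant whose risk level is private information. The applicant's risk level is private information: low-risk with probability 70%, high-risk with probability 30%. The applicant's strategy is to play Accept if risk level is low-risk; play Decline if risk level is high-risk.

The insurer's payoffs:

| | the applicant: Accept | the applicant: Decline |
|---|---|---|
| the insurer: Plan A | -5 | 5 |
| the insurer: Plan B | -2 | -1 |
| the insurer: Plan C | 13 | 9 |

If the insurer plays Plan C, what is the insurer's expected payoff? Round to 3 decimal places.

11.800

E[Plan C] = 0.7·13 + 0.3·9 = 9.1 + 2.7 = 11.8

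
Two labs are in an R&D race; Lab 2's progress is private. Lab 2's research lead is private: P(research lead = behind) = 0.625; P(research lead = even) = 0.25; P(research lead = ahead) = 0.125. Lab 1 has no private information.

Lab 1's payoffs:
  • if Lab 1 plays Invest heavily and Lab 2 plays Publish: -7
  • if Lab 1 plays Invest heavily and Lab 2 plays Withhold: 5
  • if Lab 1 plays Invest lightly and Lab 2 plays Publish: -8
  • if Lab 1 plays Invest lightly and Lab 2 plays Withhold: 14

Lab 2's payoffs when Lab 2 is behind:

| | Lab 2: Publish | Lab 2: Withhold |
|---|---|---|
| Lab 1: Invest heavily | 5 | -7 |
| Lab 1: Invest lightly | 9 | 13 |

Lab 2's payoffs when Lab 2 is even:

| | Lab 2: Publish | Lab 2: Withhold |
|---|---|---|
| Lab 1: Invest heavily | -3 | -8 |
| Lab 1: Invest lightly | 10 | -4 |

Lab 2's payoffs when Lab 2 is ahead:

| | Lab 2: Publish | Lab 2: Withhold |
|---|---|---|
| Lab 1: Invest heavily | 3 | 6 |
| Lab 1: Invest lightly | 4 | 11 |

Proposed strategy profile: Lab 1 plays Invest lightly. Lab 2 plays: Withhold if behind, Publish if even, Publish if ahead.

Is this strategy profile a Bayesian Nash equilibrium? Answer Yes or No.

No

A profile is a BNE iff every type of every player is best-responding given beliefs about the other side.
Lab 1 plays Invest lightly: E[Invest lightly] = 0.625·(14) + 0.25·(-8) + 0.125·(-8) = 5.75; E[Invest heavily] = 0.5. Best-responding. ✓
Lab 2 (research lead behind), facing Invest lightly: Publish gives 9, Withhold gives 13. Proposed Withhold is best. ✓
Lab 2 (research lead even), facing Invest lightly: Publish gives 10, Withhold gives -4. Proposed Publish is best. ✓
Lab 2 (research lead ahead), facing Invest lightly: Publish gives 4, Withhold gives 11. Proposed Publish is not best — profitable deviation exists. ✗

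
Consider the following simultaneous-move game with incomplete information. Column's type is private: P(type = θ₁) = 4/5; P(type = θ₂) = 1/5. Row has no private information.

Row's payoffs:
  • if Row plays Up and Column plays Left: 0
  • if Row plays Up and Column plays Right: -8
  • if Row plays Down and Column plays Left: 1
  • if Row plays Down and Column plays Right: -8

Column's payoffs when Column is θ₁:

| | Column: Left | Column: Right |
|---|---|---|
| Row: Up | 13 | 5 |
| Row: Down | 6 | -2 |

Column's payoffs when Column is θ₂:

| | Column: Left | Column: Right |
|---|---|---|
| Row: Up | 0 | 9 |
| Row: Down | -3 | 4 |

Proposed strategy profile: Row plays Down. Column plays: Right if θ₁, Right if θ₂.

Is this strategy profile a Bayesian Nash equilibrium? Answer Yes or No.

No

Row plays Down: E[Down] = 4/5·(-8) + 1/5·(-8) = -8; E[Up] = -8. Best-responding. ✓
Column (type θ₁), facing Down: Left gives 6, Right gives -2. Proposed Right is not best — profitable deviation exists. ✗
Column (type θ₂), facing Down: Left gives -3, Right gives 4. Proposed Right is best. ✓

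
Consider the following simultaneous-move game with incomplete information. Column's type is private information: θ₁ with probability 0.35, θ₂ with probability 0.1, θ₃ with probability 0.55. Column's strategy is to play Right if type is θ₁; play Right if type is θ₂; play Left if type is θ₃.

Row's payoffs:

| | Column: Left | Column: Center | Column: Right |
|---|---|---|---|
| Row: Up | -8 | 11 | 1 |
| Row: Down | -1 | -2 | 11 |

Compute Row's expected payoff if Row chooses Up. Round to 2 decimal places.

-3.95

E[Up] = 0.35·1 + 0.1·1 + 0.55·(-8) = 0.35 + 0.1 + (-4.4) = -3.95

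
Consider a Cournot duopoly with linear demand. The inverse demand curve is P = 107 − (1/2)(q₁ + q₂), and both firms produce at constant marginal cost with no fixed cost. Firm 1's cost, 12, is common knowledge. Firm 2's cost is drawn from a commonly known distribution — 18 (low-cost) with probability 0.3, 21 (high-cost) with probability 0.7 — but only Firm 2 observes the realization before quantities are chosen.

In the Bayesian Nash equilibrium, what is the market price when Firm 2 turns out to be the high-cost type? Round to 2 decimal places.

Type-c best response for Firm 2: q₂(c) = (107 − c) − q₁/2.
Firm 1 maximizes expected profit; its first-order condition is 107 − q₁ − (1/2)E[q₂] − 12 = 0.
Substituting E[q₂] and solving: E[c₂] = 20.1, so q₁ = (107 − 2·12 + 20.1)/(3/2) = 68.7333.
q₂(high-cost) = 51.6333, so P = 107 − (1/2)·(68.7333 + 51.6333) = 46.8167.

46.82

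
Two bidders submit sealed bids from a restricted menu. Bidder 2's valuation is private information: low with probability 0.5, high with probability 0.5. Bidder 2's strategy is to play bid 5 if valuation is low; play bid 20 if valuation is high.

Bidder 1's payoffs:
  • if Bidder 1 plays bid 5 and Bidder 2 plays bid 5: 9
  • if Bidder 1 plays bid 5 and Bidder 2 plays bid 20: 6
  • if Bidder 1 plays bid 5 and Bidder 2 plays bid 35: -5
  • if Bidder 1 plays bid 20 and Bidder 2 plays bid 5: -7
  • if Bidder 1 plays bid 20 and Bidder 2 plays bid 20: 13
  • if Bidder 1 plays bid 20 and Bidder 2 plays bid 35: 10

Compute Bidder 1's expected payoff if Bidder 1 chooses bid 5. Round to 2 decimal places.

E[bid 5] = 0.5·9 + 0.5·6 = 4.5 + 3 = 7.5

7.50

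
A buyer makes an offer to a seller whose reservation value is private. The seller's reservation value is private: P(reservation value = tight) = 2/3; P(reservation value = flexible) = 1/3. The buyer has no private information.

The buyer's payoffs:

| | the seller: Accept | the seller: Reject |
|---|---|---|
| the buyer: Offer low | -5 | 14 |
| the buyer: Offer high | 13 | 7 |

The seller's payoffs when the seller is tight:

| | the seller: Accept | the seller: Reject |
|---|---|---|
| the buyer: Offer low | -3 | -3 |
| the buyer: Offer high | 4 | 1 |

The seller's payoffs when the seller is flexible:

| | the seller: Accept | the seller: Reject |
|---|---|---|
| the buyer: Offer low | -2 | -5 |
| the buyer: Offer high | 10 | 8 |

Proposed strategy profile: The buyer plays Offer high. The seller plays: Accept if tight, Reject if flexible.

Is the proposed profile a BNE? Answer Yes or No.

No

A profile is a BNE iff every type of every player is best-responding given beliefs about the other side.
The buyer plays Offer high: E[Offer high] = 2/3·(13) + 1/3·(7) = 11; E[Offer low] = 4/3. Best-responding. ✓
The seller (reservation value tight), facing Offer high: Accept gives 4, Reject gives 1. Proposed Accept is best. ✓
The seller (reservation value flexible), facing Offer high: Accept gives 10, Reject gives 8. Proposed Reject is not best — profitable deviation exists. ✗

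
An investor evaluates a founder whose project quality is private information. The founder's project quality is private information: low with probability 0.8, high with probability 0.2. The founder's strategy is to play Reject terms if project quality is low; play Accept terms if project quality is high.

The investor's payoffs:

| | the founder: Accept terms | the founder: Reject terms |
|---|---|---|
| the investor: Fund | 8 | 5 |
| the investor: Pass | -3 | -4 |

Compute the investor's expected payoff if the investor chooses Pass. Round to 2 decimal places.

Take the expectation over the founder's project quality, weighting each type's action by its prior probability.
E[Pass] = 0.8·(-4) + 0.2·(-3) = (-3.2) + (-0.6) = -3.8

-3.80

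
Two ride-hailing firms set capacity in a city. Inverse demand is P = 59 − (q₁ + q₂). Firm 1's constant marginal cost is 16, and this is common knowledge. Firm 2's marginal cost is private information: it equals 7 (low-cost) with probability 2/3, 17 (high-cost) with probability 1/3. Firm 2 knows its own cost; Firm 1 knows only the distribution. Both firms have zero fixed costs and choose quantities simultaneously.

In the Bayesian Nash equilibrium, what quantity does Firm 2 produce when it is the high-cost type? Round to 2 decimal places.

Firm 2 with cost c maximizes (59 − (q₁+q₂) − c)·q₂, giving q₂(c) = (59 − c − q₁)/2.
E[c₂] = 2/3·7 + 1/3·17 = 10.3333
Firm 1's FOC against E[q₂] yields q₁ = (59 − 2·16 + E[c₂])/3 = (59 − 32 + 10.3333)/3 = 12.4444.
q₂(high-cost) = (59 − 17 − 12.4444)/2 = 14.7778.

14.78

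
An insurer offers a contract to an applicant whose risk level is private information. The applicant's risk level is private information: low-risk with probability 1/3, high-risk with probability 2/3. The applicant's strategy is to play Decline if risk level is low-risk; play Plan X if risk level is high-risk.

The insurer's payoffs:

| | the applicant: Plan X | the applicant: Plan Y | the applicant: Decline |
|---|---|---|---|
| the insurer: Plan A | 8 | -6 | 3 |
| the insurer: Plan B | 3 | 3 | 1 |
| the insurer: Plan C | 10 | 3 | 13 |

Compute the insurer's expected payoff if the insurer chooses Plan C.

11

E[Plan C] = 1/3·13 + 2/3·10 = 13/3 + 20/3 = 11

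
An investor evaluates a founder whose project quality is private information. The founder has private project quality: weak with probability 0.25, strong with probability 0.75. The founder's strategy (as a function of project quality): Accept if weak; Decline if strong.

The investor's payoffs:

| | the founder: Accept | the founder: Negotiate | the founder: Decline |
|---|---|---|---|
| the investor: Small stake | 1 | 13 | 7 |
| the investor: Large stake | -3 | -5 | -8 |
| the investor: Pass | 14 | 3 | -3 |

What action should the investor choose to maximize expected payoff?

Small stake

E[Small stake] = 0.25·(1) + 0.75·(7) = 5.5
E[Large stake] = 0.25·(-3) + 0.75·(-8) = -6.75
E[Pass] = 0.25·(14) + 0.75·(-3) = 1.25
Best response: Small stake (5.5 is the largest).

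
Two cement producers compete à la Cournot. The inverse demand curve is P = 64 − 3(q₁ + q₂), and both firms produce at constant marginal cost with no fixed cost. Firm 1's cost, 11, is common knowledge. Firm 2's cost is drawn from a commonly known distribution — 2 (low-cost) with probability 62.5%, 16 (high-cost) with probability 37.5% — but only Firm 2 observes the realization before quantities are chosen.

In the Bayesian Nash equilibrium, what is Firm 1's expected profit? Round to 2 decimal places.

89.84

Firm 2 with cost c maximizes (64 − 3(q₁+q₂) − c)·q₂, giving q₂(c) = (64 − c − 3q₁)/6.
E[c₂] = 0.625·2 + 0.375·16 = 7.25
Firm 1's FOC against E[q₂] yields q₁ = (64 − 2·11 + E[c₂])/9 = (64 − 22 + 7.25)/9 = 5.47222.
E[P] = 64 − 3·(q₁ + E[q₂]) = 27.4167; Firm 1's expected profit = (E[P] − 11)·q₁ = (27.4167 − 11)·5.47222 = 89.8356.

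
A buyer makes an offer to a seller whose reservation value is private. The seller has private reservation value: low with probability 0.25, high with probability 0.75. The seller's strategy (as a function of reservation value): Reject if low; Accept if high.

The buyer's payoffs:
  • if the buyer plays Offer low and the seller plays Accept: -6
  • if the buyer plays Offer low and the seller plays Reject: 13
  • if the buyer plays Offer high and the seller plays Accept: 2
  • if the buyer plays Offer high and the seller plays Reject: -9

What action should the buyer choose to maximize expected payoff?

Compute the buyer's expected payoff for each action, taking the expectation over the seller's type.
E[Offer low] = 0.25·(13) + 0.75·(-6) = -1.25
E[Offer high] = 0.25·(-9) + 0.75·(2) = -0.75
Best response: Offer high (-0.75 is the largest).

Offer high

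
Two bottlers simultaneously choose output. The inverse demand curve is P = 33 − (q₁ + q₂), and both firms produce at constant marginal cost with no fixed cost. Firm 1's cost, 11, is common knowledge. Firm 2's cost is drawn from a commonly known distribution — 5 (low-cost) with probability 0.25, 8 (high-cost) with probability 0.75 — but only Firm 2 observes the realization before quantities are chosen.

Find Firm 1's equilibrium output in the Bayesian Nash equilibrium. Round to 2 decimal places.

6.08

Type-c best response for Firm 2: q₂(c) = (33 − c)/2 − q₁/2.
Firm 1 maximizes expected profit; its first-order condition is 33 − 2q₁ − E[q₂] − 11 = 0.
Substituting E[q₂] and solving: E[c₂] = 7.25, so q₁ = (33 − 2·11 + 7.25)/3 = 6.08333.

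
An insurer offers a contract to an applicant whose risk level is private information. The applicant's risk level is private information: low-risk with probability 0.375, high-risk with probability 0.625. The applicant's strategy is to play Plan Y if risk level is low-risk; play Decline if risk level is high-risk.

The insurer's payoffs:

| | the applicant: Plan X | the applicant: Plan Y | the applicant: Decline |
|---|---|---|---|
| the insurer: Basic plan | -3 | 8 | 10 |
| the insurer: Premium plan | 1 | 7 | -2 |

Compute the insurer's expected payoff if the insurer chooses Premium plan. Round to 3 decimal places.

E[Premium plan] = 0.375·7 + 0.625·(-2) = 2.625 + (-1.25) = 1.375

1.375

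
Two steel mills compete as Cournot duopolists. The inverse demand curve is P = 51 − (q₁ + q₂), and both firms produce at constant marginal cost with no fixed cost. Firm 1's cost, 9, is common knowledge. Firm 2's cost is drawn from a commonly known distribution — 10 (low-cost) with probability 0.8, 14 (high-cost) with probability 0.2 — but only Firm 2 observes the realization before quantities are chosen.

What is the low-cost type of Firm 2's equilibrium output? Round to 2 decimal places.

13.20

Type-c best response for Firm 2: q₂(c) = (51 − c)/2 − q₁/2.
Firm 1 maximizes expected profit; its first-order condition is 51 − 2q₁ − E[q₂] − 9 = 0.
Substituting E[q₂] and solving: E[c₂] = 10.8, so q₁ = (51 − 2·9 + 10.8)/3 = 14.6.
q₂(low-cost) = (51 − 10 − 14.6)/2 = 13.2.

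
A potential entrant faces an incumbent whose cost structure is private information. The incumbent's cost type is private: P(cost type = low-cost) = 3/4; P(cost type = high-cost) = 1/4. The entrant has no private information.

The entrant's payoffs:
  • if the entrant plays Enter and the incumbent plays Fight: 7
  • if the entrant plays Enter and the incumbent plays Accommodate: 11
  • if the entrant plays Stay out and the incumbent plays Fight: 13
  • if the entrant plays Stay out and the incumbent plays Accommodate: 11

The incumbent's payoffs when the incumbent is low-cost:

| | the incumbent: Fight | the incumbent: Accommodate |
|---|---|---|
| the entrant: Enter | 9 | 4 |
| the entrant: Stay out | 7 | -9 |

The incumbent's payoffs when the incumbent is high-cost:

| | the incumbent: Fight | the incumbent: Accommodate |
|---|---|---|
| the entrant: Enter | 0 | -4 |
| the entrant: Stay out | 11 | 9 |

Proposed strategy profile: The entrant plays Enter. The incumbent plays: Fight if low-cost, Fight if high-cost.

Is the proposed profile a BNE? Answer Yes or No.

The entrant plays Enter: E[Enter] = 3/4·(7) + 1/4·(7) = 7; E[Stay out] = 13. Not best-responding. ✗
The incumbent (cost type low-cost), facing Enter: Fight gives 9, Accommodate gives 4. Proposed Fight is best. ✓
The incumbent (cost type high-cost), facing Enter: Fight gives 0, Accommodate gives -4. Proposed Fight is best. ✓

No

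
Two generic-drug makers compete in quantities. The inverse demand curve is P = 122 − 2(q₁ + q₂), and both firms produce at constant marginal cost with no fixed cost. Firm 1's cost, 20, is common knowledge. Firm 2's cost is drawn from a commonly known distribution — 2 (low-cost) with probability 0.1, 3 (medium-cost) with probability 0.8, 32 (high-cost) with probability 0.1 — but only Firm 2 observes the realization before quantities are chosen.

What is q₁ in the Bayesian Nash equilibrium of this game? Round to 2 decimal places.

Type-c best response for Firm 2: q₂(c) = (122 − c)/4 − q₁/2.
Firm 1 maximizes expected profit; its first-order condition is 122 − 4q₁ − 2E[q₂] − 20 = 0.
Substituting E[q₂] and solving: E[c₂] = 5.8, so q₁ = (122 − 2·20 + 5.8)/6 = 14.6333.

14.63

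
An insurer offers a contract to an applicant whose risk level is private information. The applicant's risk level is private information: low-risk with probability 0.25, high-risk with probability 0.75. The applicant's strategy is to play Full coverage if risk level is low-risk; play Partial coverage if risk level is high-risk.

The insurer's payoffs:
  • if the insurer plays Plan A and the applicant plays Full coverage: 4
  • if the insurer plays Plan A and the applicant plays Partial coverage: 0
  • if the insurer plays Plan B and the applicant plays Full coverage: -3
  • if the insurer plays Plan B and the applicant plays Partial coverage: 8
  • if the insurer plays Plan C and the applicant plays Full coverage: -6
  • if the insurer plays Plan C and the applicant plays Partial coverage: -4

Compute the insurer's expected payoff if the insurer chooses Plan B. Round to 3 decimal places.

5.250

E[Plan B] = 0.25·(-3) + 0.75·8 = (-0.75) + 6 = 5.25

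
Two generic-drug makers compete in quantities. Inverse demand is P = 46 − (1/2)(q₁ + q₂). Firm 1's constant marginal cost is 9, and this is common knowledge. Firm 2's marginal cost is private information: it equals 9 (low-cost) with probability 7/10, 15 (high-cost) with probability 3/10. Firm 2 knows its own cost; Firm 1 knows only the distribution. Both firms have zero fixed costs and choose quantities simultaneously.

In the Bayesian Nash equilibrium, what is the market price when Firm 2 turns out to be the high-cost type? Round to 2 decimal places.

Type-c best response for Firm 2: q₂(c) = (46 − c) − q₁/2.
Firm 1 maximizes expected profit; its first-order condition is 46 − q₁ − (1/2)E[q₂] − 9 = 0.
Substituting E[q₂] and solving: E[c₂] = 10.8, so q₁ = (46 − 2·9 + 10.8)/(3/2) = 25.8667.
q₂(high-cost) = 18.0667, so P = 46 − (1/2)·(25.8667 + 18.0667) = 24.0333.

24.03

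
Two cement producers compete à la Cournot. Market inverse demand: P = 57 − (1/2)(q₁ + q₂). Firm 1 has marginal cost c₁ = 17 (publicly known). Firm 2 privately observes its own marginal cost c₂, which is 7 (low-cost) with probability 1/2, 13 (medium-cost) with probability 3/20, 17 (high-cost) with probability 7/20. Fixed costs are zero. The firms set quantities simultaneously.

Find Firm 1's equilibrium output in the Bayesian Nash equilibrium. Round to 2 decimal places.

Type-c best response for Firm 2: q₂(c) = (57 − c) − q₁/2.
Firm 1 maximizes expected profit; its first-order condition is 57 − q₁ − (1/2)E[q₂] − 17 = 0.
Substituting E[q₂] and solving: E[c₂] = 11.4, so q₁ = (57 − 2·17 + 11.4)/(3/2) = 22.9333.

22.93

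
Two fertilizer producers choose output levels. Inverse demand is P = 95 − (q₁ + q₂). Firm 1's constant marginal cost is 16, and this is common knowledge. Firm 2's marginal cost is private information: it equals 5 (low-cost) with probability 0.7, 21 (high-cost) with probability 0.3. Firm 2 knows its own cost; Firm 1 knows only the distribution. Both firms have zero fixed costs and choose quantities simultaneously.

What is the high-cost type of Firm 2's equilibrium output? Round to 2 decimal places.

Type-c best response for Firm 2: q₂(c) = (95 − c)/2 − q₁/2.
Firm 1 maximizes expected profit; its first-order condition is 95 − 2q₁ − E[q₂] − 16 = 0.
Substituting E[q₂] and solving: E[c₂] = 9.8, so q₁ = (95 − 2·16 + 9.8)/3 = 24.2667.
q₂(high-cost) = (95 − 21 − 24.2667)/2 = 24.8667.

24.87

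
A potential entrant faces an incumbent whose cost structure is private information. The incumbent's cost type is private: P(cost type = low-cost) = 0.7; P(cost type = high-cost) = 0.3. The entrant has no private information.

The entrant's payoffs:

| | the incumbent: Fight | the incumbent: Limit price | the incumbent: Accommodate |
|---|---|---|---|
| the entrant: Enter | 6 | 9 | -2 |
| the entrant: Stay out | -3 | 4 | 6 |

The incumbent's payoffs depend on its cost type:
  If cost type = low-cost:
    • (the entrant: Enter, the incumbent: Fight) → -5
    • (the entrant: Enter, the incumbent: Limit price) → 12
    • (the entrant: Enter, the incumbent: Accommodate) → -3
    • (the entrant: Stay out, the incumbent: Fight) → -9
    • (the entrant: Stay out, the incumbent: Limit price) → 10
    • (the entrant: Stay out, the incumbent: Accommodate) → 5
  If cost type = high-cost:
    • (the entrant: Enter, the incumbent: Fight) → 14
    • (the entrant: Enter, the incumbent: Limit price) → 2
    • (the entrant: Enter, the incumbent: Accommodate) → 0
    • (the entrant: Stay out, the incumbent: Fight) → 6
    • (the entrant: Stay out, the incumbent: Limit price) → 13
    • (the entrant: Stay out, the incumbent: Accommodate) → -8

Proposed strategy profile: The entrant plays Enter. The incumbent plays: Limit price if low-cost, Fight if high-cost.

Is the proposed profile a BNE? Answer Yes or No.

The entrant plays Enter: E[Enter] = 0.7·(9) + 0.3·(6) = 8.1; E[Stay out] = 1.9. Best-responding. ✓
The incumbent (cost type low-cost), facing Enter: Fight gives -5, Limit price gives 12, Accommodate gives -3. Proposed Limit price is best. ✓
The incumbent (cost type high-cost), facing Enter: Fight gives 14, Limit price gives 2, Accommodate gives 0. Proposed Fight is best. ✓

Yes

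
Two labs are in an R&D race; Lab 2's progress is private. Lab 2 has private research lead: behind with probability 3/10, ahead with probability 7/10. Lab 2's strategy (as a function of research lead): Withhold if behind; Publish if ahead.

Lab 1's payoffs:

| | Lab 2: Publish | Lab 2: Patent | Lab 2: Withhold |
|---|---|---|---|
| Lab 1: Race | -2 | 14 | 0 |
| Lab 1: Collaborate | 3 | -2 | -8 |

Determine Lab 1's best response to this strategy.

Collaborate

E[Race] = 3/10·(0) + 7/10·(-2) = -7/5
E[Collaborate] = 3/10·(-8) + 7/10·(3) = -3/10
Best response: Collaborate (-3/10 is the largest).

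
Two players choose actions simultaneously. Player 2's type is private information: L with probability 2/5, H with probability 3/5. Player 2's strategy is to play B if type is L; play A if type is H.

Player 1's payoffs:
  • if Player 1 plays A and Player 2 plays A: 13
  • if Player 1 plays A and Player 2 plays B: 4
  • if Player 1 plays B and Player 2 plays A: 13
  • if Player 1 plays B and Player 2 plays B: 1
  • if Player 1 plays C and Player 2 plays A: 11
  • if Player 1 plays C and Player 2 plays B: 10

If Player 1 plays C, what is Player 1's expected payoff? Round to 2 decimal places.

Take the expectation over Player 2's type, weighting each type's action by its prior probability.
E[C] = 2/5·10 + 3/5·11 = 4 + 33/5 = 53/5

10.60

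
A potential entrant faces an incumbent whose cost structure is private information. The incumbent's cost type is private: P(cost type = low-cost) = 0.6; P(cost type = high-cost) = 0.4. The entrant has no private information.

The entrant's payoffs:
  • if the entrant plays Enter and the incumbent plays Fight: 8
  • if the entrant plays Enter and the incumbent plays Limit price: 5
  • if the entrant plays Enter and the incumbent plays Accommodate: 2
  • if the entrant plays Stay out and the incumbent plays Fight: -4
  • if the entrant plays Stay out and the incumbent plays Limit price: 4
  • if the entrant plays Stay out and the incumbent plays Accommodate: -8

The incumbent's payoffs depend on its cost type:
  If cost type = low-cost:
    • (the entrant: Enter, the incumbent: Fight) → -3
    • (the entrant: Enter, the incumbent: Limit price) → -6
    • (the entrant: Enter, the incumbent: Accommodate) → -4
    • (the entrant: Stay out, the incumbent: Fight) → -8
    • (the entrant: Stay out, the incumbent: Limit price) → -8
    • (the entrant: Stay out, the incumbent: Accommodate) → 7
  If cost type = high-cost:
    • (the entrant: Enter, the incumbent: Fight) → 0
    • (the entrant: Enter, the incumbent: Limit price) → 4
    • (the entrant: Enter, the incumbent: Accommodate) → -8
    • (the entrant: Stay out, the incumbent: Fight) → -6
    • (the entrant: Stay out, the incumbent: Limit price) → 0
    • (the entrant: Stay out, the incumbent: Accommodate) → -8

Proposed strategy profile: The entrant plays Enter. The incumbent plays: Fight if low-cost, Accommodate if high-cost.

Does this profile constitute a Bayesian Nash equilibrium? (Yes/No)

No

A profile is a BNE iff every type of every player is best-responding given beliefs about the other side.
The entrant plays Enter: E[Enter] = 0.6·(8) + 0.4·(2) = 5.6; E[Stay out] = -5.6. Best-responding. ✓
The incumbent (cost type low-cost), facing Enter: Fight gives -3, Limit price gives -6, Accommodate gives -4. Proposed Fight is best. ✓
The incumbent (cost type high-cost), facing Enter: Fight gives 0, Limit price gives 4, Accommodate gives -8. Proposed Accommodate is not best — profitable deviation exists. ✗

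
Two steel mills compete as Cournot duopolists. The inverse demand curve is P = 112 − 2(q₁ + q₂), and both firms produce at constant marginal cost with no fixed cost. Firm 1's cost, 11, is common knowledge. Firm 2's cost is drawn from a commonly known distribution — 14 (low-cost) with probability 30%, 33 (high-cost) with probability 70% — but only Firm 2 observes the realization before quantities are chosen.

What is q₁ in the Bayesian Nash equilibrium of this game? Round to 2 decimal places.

Type-c best response for Firm 2: q₂(c) = (112 − c)/4 − q₁/2.
Firm 1 maximizes expected profit; its first-order condition is 112 − 4q₁ − 2E[q₂] − 11 = 0.
Substituting E[q₂] and solving: E[c₂] = 27.3, so q₁ = (112 − 2·11 + 27.3)/6 = 19.55.

19.55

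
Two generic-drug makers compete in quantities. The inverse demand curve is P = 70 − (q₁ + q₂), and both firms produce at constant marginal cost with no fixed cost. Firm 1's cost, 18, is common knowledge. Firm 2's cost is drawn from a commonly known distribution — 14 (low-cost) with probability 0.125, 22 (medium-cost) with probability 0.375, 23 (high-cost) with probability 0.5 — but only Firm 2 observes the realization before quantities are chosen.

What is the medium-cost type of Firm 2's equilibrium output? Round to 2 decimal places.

Firm 2 with cost c maximizes (70 − (q₁+q₂) − c)·q₂, giving q₂(c) = (70 − c − q₁)/2.
E[c₂] = 0.125·14 + 0.375·22 + 0.5·23 = 21.5
Firm 1's FOC against E[q₂] yields q₁ = (70 − 2·18 + E[c₂])/3 = (70 − 36 + 21.5)/3 = 18.5.
q₂(medium-cost) = (70 − 22 − 18.5)/2 = 14.75.

14.75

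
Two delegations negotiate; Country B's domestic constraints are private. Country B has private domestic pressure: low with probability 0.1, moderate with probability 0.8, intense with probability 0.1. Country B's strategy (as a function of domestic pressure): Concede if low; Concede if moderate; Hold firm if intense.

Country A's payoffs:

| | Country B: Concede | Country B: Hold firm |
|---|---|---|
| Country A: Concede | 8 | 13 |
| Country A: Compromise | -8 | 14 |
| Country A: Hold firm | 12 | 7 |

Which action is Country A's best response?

Hold firm

E[Concede] = 0.1·(8) + 0.8·(8) + 0.1·(13) = 8.5
E[Compromise] = 0.1·(-8) + 0.8·(-8) + 0.1·(14) = -5.8
E[Hold firm] = 0.1·(12) + 0.8·(12) + 0.1·(7) = 11.5
Best response: Hold firm (11.5 is the largest).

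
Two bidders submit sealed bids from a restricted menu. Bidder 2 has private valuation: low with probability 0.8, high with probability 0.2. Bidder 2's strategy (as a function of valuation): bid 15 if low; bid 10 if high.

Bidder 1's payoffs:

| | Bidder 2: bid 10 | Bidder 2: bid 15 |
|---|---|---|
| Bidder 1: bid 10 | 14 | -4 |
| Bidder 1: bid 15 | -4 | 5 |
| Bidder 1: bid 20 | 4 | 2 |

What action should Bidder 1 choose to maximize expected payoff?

bid 15

E[bid 10] = 0.8·(-4) + 0.2·(14) = -0.4
E[bid 15] = 0.8·(5) + 0.2·(-4) = 3.2
E[bid 20] = 0.8·(2) + 0.2·(4) = 2.4
Best response: bid 15 (3.2 is the largest).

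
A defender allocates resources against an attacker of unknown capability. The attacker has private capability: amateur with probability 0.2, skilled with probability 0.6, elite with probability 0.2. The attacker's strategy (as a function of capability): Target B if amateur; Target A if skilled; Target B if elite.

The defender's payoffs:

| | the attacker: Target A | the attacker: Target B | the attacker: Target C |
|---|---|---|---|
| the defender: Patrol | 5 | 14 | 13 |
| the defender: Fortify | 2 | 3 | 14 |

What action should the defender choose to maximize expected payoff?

Patrol

E[Patrol] = 0.2·(14) + 0.6·(5) + 0.2·(14) = 8.6
E[Fortify] = 0.2·(3) + 0.6·(2) + 0.2·(3) = 2.4
Best response: Patrol (8.6 is the largest).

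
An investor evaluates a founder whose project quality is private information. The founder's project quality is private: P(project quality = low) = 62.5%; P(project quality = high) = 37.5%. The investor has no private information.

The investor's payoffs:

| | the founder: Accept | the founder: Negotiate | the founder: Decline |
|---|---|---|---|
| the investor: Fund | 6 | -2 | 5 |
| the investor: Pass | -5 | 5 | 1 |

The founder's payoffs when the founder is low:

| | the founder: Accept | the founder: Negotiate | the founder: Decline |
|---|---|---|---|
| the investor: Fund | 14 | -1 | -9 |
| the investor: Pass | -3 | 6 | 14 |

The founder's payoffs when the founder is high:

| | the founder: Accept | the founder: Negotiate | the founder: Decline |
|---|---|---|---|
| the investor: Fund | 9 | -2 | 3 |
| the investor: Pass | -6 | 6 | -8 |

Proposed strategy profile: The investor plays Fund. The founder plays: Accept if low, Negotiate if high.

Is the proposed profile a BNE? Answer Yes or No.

No

The investor plays Fund: E[Fund] = 0.625·(6) + 0.375·(-2) = 3; E[Pass] = -1.25. Best-responding. ✓
The founder (project quality low), facing Fund: Accept gives 14, Negotiate gives -1, Decline gives -9. Proposed Accept is best. ✓
The founder (project quality high), facing Fund: Accept gives 9, Negotiate gives -2, Decline gives 3. Proposed Negotiate is not best — profitable deviation exists. ✗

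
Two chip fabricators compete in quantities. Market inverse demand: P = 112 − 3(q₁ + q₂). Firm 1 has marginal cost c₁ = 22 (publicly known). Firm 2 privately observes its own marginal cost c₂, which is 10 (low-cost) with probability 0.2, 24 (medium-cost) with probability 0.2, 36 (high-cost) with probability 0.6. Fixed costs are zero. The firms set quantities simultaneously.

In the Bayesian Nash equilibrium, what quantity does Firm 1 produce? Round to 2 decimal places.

Each type of Firm 2 best-responds to q₁; Firm 1 best-responds to the expected q₂ over Firm 2's types.
Firm 2 with cost c maximizes (112 − 3(q₁+q₂) − c)·q₂, giving q₂(c) = (112 − c − 3q₁)/6.
E[c₂] = 0.2·10 + 0.2·24 + 0.6·36 = 28.4
Firm 1's FOC against E[q₂] yields q₁ = (112 − 2·22 + E[c₂])/9 = (112 − 44 + 28.4)/9 = 10.7111.

10.71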